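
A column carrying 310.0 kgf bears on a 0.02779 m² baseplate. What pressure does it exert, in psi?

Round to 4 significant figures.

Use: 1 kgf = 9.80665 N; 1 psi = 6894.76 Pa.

310.0 kgf × 9.80665 = 3040.06 N
P = F / A = 3040.06 N / 0.02779 m² = 109394 Pa
109394 Pa ÷ (6894.76 Pa/psi) = 15.8663 psi

15.87 psi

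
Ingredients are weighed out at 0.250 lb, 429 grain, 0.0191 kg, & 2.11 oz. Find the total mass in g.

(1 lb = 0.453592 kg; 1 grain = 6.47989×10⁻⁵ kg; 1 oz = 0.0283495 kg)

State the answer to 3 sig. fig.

220 g

0.250 lb × 0.453592 = 0.113398 kg
429 grain × 6.47989×10⁻⁵ = 0.0277987 kg
0.0191 kg (already kg)
2.11 oz × 0.0283495 = 0.0598174 kg
Combined: 0.113398 + 0.0277987 + 0.0191 + 0.0598174 = 0.220114 kg
In g: 0.220114 / 0.001 = 220.114 g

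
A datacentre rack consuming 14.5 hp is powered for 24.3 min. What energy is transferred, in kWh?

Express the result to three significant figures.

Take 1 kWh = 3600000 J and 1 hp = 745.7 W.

4.38 kWh

14.5 hp × 745.7 = 10812.7 W
24.3 min × 60 = 1458 s
E = P × t = 10812.7 W × 1458 s = 1.57649×10⁷ J
1.57649×10⁷ J ÷ (3600000 J/kWh) = 4.37914 kWh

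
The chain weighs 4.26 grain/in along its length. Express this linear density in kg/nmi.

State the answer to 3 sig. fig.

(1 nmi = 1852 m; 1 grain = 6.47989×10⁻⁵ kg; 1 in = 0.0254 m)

4.26 grain/in × 6.47989×10⁻⁵ kg/grain ÷ 0.0254 m/in = 0.0108678 kg/m
0.0108678 kg/m × 1852 m/nmi = 20.1272 kg/nmi

20.1 kg/nmi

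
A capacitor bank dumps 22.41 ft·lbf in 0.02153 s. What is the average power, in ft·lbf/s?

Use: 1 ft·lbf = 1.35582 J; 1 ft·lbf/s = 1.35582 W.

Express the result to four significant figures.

1041 ft·lbf/s

22.41 ft·lbf × 1.35582 = 30.3839 J
P = E / t = 30.3839 J / 0.02153 s = 1411.24 W
1411.24 W ÷ (1.35582 W/ft·lbf/s) = 1040.88 ft·lbf/s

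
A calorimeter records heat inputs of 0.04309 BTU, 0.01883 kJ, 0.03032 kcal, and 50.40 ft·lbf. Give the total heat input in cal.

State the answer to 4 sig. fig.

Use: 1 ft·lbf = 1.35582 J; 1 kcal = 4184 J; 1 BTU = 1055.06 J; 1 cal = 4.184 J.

62.02 cal

0.04309 BTU × 1055.06 = 45.4625 J
0.01883 kJ × 1000 = 18.83 J
0.03032 kcal × 4184 = 126.859 J
50.40 ft·lbf × 1.35582 = 68.3333 J
Combined: 45.4625 + 18.83 + 126.859 + 68.3333 = 259.485 J
In cal: 259.485 / 4.184 = 62.0184 cal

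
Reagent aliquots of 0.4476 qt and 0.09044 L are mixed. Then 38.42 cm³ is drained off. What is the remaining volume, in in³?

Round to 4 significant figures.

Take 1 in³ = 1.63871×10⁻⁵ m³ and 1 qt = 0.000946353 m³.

29.02 in³

0.4476 qt × 0.000946353 → 4.23588×10⁻⁴ m³
0.09044 L × 0.001 → 9.044×10⁻⁵ m³
38.42 cm³ × 10⁻⁶ → 3.842×10⁻⁵ m³
Net: 4.23588×10⁻⁴ + 9.044×10⁻⁵ − 3.842×10⁻⁵ = 4.75608×10⁻⁴ m³
In in³: 4.75608×10⁻⁴ / 1.63871×10⁻⁵ = 29.0233 in³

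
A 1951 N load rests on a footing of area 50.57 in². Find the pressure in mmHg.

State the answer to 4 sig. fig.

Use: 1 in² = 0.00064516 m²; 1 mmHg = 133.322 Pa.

448.5 mmHg

50.57 in² × 0.00064516 = 0.0326257 m²
P = F / A = 1951 N / 0.0326257 m² = 59799.5 Pa
59799.5 Pa ÷ (133.322 Pa/mmHg) = 448.534 mmHg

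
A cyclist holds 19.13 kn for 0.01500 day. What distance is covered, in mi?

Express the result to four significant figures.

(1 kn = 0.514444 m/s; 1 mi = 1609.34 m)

19.13 kn × 0.514444 → 9.84131 m/s
0.01500 day × 86400 → 1296 s
d = v × t = 9.84131 m/s × 1296 s = 12754.3 m
12754.3 m ÷ (1609.34 m/mi) = 7.92517 mi

7.925 mi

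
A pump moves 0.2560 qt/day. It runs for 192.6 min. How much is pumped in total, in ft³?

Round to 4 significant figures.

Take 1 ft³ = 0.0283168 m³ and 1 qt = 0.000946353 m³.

0.2560 qt/day → 2.80401×10⁻⁹ m³/s
192.6 min → 11556 s
V = Q × t = 2.80401×10⁻⁹ × 11556 = 3.24031×10⁻⁵ m³
In ft³: 3.24031×10⁻⁵ / 0.0283168 = 0.00114431 ft³

0.001144 ft³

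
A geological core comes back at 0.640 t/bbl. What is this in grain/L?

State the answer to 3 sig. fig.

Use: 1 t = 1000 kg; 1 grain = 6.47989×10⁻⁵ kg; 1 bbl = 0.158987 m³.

6.21×10⁴ grain/L

0.640 t/bbl × 1000 kg/t ÷ 0.158987 m³/bbl = 4025.49 kg/m³
4025.49 kg/m³ ÷ 6.47989×10⁻⁵ kg/grain × 0.001 m³/L = 62122.8 grain/L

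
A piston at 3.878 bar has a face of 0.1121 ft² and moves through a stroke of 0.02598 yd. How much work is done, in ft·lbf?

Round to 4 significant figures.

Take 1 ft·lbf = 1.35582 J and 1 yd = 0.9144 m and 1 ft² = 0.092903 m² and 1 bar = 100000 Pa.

3.878 bar → 387800 Pa
0.1121 ft² → 0.0104144 m²
F = P × A = 387800 × 0.0104144 = 4038.7 N
0.02598 yd → 0.0237561 m
W = F × d = 4038.7 × 0.0237561 = 95.9438 J
In ft·lbf: 95.9438 / 1.35582 = 70.7644 ft·lbf

70.76 ft·lbf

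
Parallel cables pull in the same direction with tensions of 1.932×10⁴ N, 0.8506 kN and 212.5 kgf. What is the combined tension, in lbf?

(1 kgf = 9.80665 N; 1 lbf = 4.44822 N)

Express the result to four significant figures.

5003 lbf

1.932×10⁴ N (already N)
0.8506 kN × 1000 = 850.6 N
212.5 kgf × 9.80665 = 2083.91 N
Total: 19320 + 850.6 + 2083.91 = 22254.5 N
In lbf: 22254.5 / 4.44822 = 5003.01 lbf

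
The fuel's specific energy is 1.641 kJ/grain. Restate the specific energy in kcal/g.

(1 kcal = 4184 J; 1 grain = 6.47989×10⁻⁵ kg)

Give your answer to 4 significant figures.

6.053 kcal/g

1.641 kJ/grain × 1000 J/kJ ÷ 6.47989×10⁻⁵ kg/grain = 2.53245×10⁷ J/kg
2.53245×10⁷ J/kg ÷ 4184 J/kcal × 0.001 kg/g = 6.0527 kcal/g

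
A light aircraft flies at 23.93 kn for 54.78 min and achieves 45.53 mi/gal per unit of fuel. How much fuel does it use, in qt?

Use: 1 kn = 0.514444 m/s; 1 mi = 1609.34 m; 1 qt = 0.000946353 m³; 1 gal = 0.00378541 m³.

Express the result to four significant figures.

23.93 kn → 12.3106 m/s
54.78 min → 3286.8 s
d = v × t = 12.3106 × 3286.8 = 40462.5 m
45.53 mi/gal → 1.93568×10⁷ m/m³
V = d / (distance per unit fuel) = 40462.5 / 1.93568×10⁷ = 0.00209035 m³
In qt: 0.00209035 / 0.000946353 = 2.20885 qt

2.209 qt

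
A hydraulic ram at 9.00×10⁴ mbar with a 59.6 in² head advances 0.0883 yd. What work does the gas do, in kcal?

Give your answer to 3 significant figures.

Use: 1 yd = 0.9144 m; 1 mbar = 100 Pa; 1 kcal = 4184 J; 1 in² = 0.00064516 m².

6.68 kcal

9.00×10⁴ mbar → 9×10⁶ Pa
59.6 in² → 0.0384515 m²
F = P × A = 9×10⁶ × 0.0384515 = 346064 N
0.0883 yd → 0.0807415 m
W = F × d = 346064 × 0.0807415 = 27941.7 J
In kcal: 27941.7 / 4184 = 6.67823 kcal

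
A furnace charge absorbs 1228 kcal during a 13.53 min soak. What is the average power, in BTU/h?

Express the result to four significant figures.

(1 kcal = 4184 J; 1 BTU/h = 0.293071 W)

2.160×10⁴ BTU/h

1228 kcal × 4184 = 5.13795×10⁶ J
13.53 min × 60 = 811.8 s
P = E / t = 5.13795×10⁶ J / 811.8 s = 6329.08 W
6329.08 W ÷ (0.293071 W/BTU/h) = 21595.7 BTU/h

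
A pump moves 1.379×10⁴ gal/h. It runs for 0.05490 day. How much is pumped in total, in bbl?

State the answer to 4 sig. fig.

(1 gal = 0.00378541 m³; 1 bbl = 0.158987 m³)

432.6 bbl

1.379×10⁴ gal/h → 0.0145002 m³/s
0.05490 day → 4743.36 s
V = Q × t = 0.0145002 × 4743.36 = 68.7797 m³
In bbl: 68.7797 / 0.158987 = 432.612 bbl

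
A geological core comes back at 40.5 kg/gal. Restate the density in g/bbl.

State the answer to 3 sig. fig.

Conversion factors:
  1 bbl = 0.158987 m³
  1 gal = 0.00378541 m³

40.5 kg/gal ÷ 0.00378541 m³/gal = 10699 kg/m³
10699 kg/m³ ÷ 0.001 kg/g × 0.158987 m³/bbl = 1.701×10⁶ g/bbl

1.70×10⁶ g/bbl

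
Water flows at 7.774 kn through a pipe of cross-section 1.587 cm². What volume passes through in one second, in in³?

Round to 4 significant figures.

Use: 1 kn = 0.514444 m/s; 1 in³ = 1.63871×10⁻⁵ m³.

7.774 kn × 0.514444 = 3.99929 m/s
1.587 cm² × 0.0001 = 1.587×10⁻⁴ m²
V = v × A × t = 3.99929 m/s × 1.587×10⁻⁴ m² × 1 s = 6.34687×10⁻⁴ m³
6.34687×10⁻⁴ m³ ÷ (1.63871×10⁻⁵ m³/in³) = 38.7309 in³

38.73 in³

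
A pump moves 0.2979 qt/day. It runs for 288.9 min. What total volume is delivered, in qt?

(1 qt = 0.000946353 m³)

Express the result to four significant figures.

0.05977 qt

0.2979 qt/day → 3.26295×10⁻⁹ m³/s
288.9 min → 17334 s
V = Q × t = 3.26295×10⁻⁹ × 17334 = 5.656×10⁻⁵ m³
In qt: 5.656×10⁻⁵ / 0.000946353 = 0.0597663 qt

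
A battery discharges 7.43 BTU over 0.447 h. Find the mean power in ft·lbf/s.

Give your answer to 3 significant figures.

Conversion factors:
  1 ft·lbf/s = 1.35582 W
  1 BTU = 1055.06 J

3.59 ft·lbf/s

7.43 BTU × 1055.06 → 7839.1 J
0.447 h × 3600 → 1609.2 s
P = E / t = 7839.1 J / 1609.2 s = 4.87143 W
4.87143 W ÷ (1.35582 W/ft·lbf/s) = 3.59298 ft·lbf/s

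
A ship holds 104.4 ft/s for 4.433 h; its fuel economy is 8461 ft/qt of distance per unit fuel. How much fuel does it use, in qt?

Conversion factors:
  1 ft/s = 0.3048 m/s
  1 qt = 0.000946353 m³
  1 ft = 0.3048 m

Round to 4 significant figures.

104.4 ft/s → 31.8211 m/s
4.433 h → 15958.8 s
d = v × t = 31.8211 × 15958.8 = 507827 m
8461 ft/qt → 2.72511×10⁶ m/m³
V = d / (distance per unit fuel) = 507827 / 2.72511×10⁶ = 0.186351 m³
In qt: 0.186351 / 0.000946353 = 196.915 qt

196.9 qt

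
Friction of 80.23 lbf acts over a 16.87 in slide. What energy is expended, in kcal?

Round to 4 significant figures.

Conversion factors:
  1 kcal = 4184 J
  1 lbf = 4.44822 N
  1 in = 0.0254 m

0.03655 kcal

80.23 lbf × 4.44822 = 356.881 N
16.87 in × 0.0254 = 0.428498 m
W = F × d = 356.881 N × 0.428498 m = 152.923 J
152.923 J ÷ (4184 J/kcal) = 0.0365495 kcal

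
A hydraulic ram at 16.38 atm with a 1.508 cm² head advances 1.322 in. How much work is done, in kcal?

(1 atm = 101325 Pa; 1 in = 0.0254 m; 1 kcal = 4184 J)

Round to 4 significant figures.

0.002009 kcal

16.38 atm → 1.6597×10⁶ Pa
1.508 cm² → 1.508×10⁻⁴ m²
F = P × A = 1.6597×10⁶ × 1.508×10⁻⁴ = 250.283 N
1.322 in → 0.0335788 m
W = F × d = 250.283 × 0.0335788 = 8.4042 J
In kcal: 8.4042 / 4184 = 0.00200865 kcal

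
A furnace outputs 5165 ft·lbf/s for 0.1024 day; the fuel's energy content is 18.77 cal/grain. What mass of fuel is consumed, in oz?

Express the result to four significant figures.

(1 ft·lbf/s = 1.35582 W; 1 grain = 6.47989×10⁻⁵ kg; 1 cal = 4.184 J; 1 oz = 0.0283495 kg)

5165 ft·lbf/s → 7002.81 W
0.1024 day → 8847.36 s
E = P × t = 7002.81 × 8847.36 = 6.19564×10⁷ J
18.77 cal/grain → 1.21196×10⁶ J/kg
m = E / e_s = 6.19564×10⁷ / 1.21196×10⁶ = 51.1208 kg
In oz: 51.1208 / 0.0283495 = 1803.23 oz

1803 oz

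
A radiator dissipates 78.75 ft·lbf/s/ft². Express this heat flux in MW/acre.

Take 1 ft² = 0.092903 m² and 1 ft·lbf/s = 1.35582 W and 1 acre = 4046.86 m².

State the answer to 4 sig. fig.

78.75 ft·lbf/s/ft² × 1.35582 W/ft·lbf/s ÷ 0.092903 m²/ft² = 1149.27 W/m²
1149.27 W/m² ÷ 1000000 W/MW × 4046.86 m²/acre = 4.65093 MW/acre

4.651 MW/acre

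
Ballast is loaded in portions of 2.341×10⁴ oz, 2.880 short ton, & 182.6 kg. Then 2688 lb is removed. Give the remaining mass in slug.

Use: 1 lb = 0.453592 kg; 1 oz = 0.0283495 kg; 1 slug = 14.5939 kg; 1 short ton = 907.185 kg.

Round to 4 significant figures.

153.5 slug

2.341×10⁴ oz × 0.0283495 = 663.662 kg
2.880 short ton × 907.185 = 2612.69 kg
182.6 kg (already kg)
2688 lb × 0.453592 = 1219.26 kg
Result: 663.662 + 2612.69 + 182.6 − 1219.26 = 2239.69 kg
In slug: 2239.69 / 14.5939 = 153.468 slug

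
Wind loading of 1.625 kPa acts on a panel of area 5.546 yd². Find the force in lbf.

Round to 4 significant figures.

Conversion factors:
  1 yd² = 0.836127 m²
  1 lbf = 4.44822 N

1694 lbf

1.625 kPa × 1000 → 1625 Pa
5.546 yd² × 0.836127 → 4.63716 m²
F = P × A = 1625 Pa × 4.63716 m² = 7535.38 N
7535.38 N ÷ (4.44822 N/lbf) = 1694.02 lbf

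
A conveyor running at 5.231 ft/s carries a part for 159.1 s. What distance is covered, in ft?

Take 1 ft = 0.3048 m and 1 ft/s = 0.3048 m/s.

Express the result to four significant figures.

5.231 ft/s × 0.3048 → 1.59441 m/s
d = v × t = 1.59441 m/s × 159.1 s = 253.671 m
253.671 m ÷ (0.3048 m/ft) = 832.254 ft

832.3 ft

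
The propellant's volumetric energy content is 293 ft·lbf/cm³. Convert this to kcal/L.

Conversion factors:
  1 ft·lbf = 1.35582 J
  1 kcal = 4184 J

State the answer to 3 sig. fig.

293 ft·lbf/cm³ × 1.35582 J/ft·lbf ÷ 10⁻⁶ m³/cm³ = 3.97255×10⁸ J/m³
3.97255×10⁸ J/m³ ÷ 4184 J/kcal × 0.001 m³/L = 94.9462 kcal/L

94.9 kcal/L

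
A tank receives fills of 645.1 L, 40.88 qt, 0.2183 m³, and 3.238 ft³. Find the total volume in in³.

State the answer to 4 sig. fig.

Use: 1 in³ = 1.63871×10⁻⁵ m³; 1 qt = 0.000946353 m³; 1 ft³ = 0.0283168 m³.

6.064×10⁴ in³

645.1 L × 0.001 = 0.6451 m³
40.88 qt × 0.000946353 = 0.0386869 m³
0.2183 m³ (already m³)
3.238 ft³ × 0.0283168 = 0.0916898 m³
Total: 0.6451 + 0.0386869 + 0.2183 + 0.0916898 = 0.993777 m³
In in³: 0.993777 / 1.63871×10⁻⁵ = 60643.9 in³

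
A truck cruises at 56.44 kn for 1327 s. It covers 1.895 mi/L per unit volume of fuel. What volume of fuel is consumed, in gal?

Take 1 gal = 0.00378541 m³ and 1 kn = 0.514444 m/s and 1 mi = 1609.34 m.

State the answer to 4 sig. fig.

56.44 kn → 29.0352 m/s
d = v × t = 29.0352 × 1327 = 38529.7 m
1.895 mi/L → 3.0497×10⁶ m/m³
V = d / (distance per unit fuel) = 38529.7 / 3.0497×10⁶ = 0.0126339 m³
In gal: 0.0126339 / 0.00378541 = 3.33752 gal

3.338 gal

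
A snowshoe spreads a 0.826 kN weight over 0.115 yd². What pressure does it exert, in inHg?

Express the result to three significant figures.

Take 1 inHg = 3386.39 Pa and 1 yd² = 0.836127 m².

2.54 inHg

0.826 kN × 1000 = 826 N
0.115 yd² × 0.836127 = 0.0961546 m²
P = F / A = 826 N / 0.0961546 m² = 8590.33 Pa
8590.33 Pa ÷ (3386.39 Pa/inHg) = 2.53672 inHg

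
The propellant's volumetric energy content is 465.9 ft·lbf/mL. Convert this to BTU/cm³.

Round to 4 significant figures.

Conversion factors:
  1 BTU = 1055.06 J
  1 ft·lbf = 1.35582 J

0.5987 BTU/cm³

465.9 ft·lbf/mL × 1.35582 J/ft·lbf ÷ 10⁻⁶ m³/mL = 6.31677×10⁸ J/m³
6.31677×10⁸ J/m³ ÷ 1055.06 J/BTU × 10⁻⁶ m³/cm³ = 0.598712 BTU/cm³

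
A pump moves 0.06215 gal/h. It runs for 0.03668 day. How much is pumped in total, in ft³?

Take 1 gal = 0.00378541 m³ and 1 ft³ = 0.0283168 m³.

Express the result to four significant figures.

0.06215 gal/h → 6.53509×10⁻⁸ m³/s
0.03668 day → 3169.15 s
V = Q × t = 6.53509×10⁻⁸ × 3169.15 = 2.07107×10⁻⁴ m³
In ft³: 2.07107×10⁻⁴ / 0.0283168 = 0.00731393 ft³

0.007314 ft³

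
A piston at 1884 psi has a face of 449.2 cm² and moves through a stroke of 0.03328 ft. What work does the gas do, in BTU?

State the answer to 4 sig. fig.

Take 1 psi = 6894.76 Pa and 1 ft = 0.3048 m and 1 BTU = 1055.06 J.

1884 psi → 1.29897×10⁷ Pa
449.2 cm² → 0.04492 m²
F = P × A = 1.29897×10⁷ × 0.04492 = 583497 N
0.03328 ft → 0.0101437 m
W = F × d = 583497 × 0.0101437 = 5918.82 J
In BTU: 5918.82 / 1055.06 = 5.60994 BTU

5.610 BTU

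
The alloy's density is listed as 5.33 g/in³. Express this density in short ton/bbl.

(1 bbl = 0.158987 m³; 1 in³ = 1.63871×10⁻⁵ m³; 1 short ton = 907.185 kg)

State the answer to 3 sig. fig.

5.33 g/in³ × 0.001 kg/g ÷ 1.63871×10⁻⁵ m³/in³ = 325.256 kg/m³
325.256 kg/m³ ÷ 907.185 kg/short ton × 0.158987 m³/bbl = 0.0570021 short ton/bbl

0.0570 short ton/bbl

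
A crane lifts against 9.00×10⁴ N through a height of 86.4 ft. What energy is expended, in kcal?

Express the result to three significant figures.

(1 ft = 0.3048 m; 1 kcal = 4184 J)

86.4 ft × 0.3048 → 26.3347 m
W = F × d = 90000 N × 26.3347 m = 2.37012×10⁶ J
2.37012×10⁶ J ÷ (4184 J/kcal) = 566.472 kcal

566 kcal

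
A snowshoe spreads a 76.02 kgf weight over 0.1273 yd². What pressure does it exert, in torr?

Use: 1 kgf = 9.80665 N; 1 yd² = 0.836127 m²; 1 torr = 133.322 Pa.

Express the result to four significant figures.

76.02 kgf × 9.80665 = 745.502 N
0.1273 yd² × 0.836127 = 0.106439 m²
P = F / A = 745.502 N / 0.106439 m² = 7004.03 Pa
7004.03 Pa ÷ (133.322 Pa/torr) = 52.5347 torr

52.53 torr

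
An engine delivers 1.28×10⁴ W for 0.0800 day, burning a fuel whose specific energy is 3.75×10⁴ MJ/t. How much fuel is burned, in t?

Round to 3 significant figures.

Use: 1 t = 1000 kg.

0.0800 day → 6912 s
E = P × t = 12800 × 6912 = 8.84736×10⁷ J
3.75×10⁴ MJ/t → 3.75×10⁷ J/kg
m = E / e_s = 8.84736×10⁷ / 3.75×10⁷ = 2.3593 kg
In t: 2.3593 / 1000 = 0.0023593 t

0.00236 t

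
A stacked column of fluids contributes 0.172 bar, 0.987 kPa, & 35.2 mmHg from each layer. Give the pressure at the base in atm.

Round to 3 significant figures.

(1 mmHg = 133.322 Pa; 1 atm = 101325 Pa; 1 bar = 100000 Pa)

0.172 bar × 100000 = 17200 Pa
0.987 kPa × 1000 = 987 Pa
35.2 mmHg × 133.322 = 4692.93 Pa
Combined: 17200 + 987 + 4692.93 = 22879.9 Pa
In atm: 22879.9 / 101325 = 0.225807 atm

0.226 atm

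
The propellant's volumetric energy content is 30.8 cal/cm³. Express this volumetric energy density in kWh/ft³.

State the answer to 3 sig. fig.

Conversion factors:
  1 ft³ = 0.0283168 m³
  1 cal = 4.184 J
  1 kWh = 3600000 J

30.8 cal/cm³ × 4.184 J/cal ÷ 10⁻⁶ m³/cm³ = 1.28867×10⁸ J/m³
1.28867×10⁸ J/m³ ÷ 3600000 J/kWh × 0.0283168 m³/ft³ = 1.01364 kWh/ft³

1.01 kWh/ft³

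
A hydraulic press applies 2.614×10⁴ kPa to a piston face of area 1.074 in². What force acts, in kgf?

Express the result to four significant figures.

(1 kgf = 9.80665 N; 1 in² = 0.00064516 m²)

2.614×10⁴ kPa × 1000 → 2.614×10⁷ Pa
1.074 in² × 0.00064516 → 6.92902×10⁻⁴ m²
F = P × A = 2.614×10⁷ Pa × 6.92902×10⁻⁴ m² = 18112.5 N
18112.5 N ÷ (9.80665 N/kgf) = 1846.96 kgf

1847 kgf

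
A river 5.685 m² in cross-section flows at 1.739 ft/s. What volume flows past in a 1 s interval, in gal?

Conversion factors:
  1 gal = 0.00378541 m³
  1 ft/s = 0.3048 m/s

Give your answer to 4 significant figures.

796.0 gal

1.739 ft/s × 0.3048 → 0.530047 m/s
V = v × A × t = 0.530047 m/s × 5.685 m² × 1 s = 3.01332 m³
3.01332 m³ ÷ (0.00378541 m³/gal) = 796.035 gal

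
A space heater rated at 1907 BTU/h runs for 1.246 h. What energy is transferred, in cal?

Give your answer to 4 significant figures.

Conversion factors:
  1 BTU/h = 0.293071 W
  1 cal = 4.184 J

5.992×10⁵ cal

1907 BTU/h × 0.293071 → 558.886 W
1.246 h × 3600 → 4485.6 s
E = P × t = 558.886 W × 4485.6 s = 2.50694×10⁶ J
2.50694×10⁶ J ÷ (4.184 J/cal) = 599173 cal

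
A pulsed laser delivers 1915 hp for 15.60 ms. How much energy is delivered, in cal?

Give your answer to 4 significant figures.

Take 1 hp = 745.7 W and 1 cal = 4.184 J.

1915 hp × 745.7 = 1.42802×10⁶ W
15.60 ms × 0.001 = 0.0156 s
E = P × t = 1.42802×10⁶ W × 0.0156 s = 22277.1 J
22277.1 J ÷ (4.184 J/cal) = 5324.35 cal

5324 cal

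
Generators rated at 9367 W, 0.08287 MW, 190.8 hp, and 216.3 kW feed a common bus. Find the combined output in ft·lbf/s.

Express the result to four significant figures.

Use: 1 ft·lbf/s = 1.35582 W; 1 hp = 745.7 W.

9367 W (already W)
0.08287 MW × 1000000 → 82870 W
190.8 hp × 745.7 → 142280 W
216.3 kW × 1000 → 216300 W
Sum: 9367 + 82870 + 142280 + 216300 = 450817 W
In ft·lbf/s: 450817 / 1.35582 = 332505 ft·lbf/s

3.325×10⁵ ft·lbf/s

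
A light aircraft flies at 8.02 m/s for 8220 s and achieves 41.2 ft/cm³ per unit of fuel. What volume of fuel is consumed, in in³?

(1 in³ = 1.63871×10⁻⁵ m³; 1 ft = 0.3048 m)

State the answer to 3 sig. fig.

d = v × t = 8.02 × 8220 = 65924.4 m
41.2 ft/cm³ → 1.25578×10⁷ m/m³
V = d / (distance per unit fuel) = 65924.4 / 1.25578×10⁷ = 0.00524968 m³
In in³: 0.00524968 / 1.63871×10⁻⁵ = 320.354 in³

320 in³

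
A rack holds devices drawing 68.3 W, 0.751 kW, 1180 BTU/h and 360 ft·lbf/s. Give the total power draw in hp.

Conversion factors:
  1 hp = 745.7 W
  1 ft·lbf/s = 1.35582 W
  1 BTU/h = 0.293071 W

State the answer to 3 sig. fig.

68.3 W (already W)
0.751 kW × 1000 = 751 W
1180 BTU/h × 0.293071 = 345.824 W
360 ft·lbf/s × 1.35582 = 488.095 W
Sum: 68.3 + 751 + 345.824 + 488.095 = 1653.22 W
In hp: 1653.22 / 745.7 = 2.217 hp

2.22 hp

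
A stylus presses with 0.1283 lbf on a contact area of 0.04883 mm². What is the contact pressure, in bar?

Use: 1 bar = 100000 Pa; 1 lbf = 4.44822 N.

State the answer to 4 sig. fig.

0.1283 lbf × 4.44822 = 0.570707 N
0.04883 mm² × 10⁻⁶ = 4.883×10⁻⁸ m²
P = F / A = 0.570707 N / 4.883×10⁻⁸ m² = 1.16876×10⁷ Pa
1.16876×10⁷ Pa ÷ (100000 Pa/bar) = 116.876 bar

116.9 bar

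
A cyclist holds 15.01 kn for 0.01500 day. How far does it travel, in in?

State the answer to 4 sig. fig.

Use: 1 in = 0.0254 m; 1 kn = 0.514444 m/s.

3.940×10⁵ in

15.01 kn × 0.514444 → 7.7218 m/s
0.01500 day × 86400 → 1296 s
d = v × t = 7.7218 m/s × 1296 s = 10007.5 m
10007.5 m ÷ (0.0254 m/in) = 393996 in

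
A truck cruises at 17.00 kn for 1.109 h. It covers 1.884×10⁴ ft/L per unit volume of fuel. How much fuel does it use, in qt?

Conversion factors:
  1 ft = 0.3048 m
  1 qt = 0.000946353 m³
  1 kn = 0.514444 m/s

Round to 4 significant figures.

6.425 qt

17.00 kn → 8.74555 m/s
1.109 h → 3992.4 s
d = v × t = 8.74555 × 3992.4 = 34915.7 m
1.884×10⁴ ft/L → 5.74243×10⁶ m/m³
V = d / (distance per unit fuel) = 34915.7 / 5.74243×10⁶ = 0.0060803 m³
In qt: 0.0060803 / 0.000946353 = 6.42498 qt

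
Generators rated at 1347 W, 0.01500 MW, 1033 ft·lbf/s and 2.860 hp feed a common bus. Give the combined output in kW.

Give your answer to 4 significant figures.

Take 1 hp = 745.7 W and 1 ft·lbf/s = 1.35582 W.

1347 W (already W)
0.01500 MW × 1000000 = 15000 W
1033 ft·lbf/s × 1.35582 = 1400.56 W
2.860 hp × 745.7 = 2132.7 W
Sum: 1347 + 15000 + 1400.56 + 2132.7 = 19880.3 W
In kW: 19880.3 / 1000 = 19.8803 kW

19.88 kW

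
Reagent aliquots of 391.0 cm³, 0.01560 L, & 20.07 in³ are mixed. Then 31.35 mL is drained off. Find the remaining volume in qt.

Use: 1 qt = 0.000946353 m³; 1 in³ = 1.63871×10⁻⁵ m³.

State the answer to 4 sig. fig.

0.7441 qt

391.0 cm³ × 10⁻⁶ = 3.91×10⁻⁴ m³
0.01560 L × 0.001 = 1.56×10⁻⁵ m³
20.07 in³ × 1.63871×10⁻⁵ = 3.28889×10⁻⁴ m³
31.35 mL × 10⁻⁶ = 3.135×10⁻⁵ m³
Result: 3.91×10⁻⁴ + 1.56×10⁻⁵ + 3.28889×10⁻⁴ − 3.135×10⁻⁵ = 7.04139×10⁻⁴ m³
In qt: 7.04139×10⁻⁴ / 0.000946353 = 0.744055 qt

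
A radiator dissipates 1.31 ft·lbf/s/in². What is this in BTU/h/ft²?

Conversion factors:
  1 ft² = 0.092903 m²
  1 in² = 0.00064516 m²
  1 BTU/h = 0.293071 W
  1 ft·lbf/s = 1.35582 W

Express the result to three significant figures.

1.31 ft·lbf/s/in² × 1.35582 W/ft·lbf/s ÷ 0.00064516 m²/in² = 2753 W/m²
2753 W/m² ÷ 0.293071 W/BTU/h × 0.092903 m²/ft² = 872.696 BTU/h/ft²

873 BTU/h/ft²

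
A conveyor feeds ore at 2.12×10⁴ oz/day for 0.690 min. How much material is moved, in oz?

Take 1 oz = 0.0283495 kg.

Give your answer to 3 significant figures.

10.2 oz

2.12×10⁴ oz/day → 0.00695613 kg/s
0.690 min → 41.4 s
m = ṁ × t = 0.00695613 × 41.4 = 0.287984 kg
In oz: 0.287984 / 0.0283495 = 10.1583 oz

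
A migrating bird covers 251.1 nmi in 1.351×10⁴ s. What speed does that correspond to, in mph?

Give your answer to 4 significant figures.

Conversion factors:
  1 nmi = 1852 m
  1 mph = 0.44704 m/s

251.1 nmi × 1852 = 465037 m
v = d / t = 465037 m / 13510 s = 34.4217 m/s
34.4217 m/s ÷ (0.44704 m/s/mph) = 76.9991 mph

77.00 mph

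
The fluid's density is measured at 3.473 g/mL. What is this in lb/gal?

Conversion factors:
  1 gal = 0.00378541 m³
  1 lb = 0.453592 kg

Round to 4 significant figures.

28.98 lb/gal

3.473 g/mL × 0.001 kg/g ÷ 10⁻⁶ m³/mL = 3473 kg/m³
3473 kg/m³ ÷ 0.453592 kg/lb × 0.00378541 m³/gal = 28.9836 lb/gal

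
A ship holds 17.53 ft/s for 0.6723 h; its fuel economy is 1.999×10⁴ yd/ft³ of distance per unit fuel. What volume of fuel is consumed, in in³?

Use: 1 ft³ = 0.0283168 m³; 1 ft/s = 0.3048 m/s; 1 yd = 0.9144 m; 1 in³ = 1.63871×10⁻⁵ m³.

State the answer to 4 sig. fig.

17.53 ft/s → 5.34314 m/s
0.6723 h → 2420.28 s
d = v × t = 5.34314 × 2420.28 = 12931.9 m
1.999×10⁴ yd/ft³ → 645513 m/m³
V = d / (distance per unit fuel) = 12931.9 / 645513 = 0.0200335 m³
In in³: 0.0200335 / 1.63871×10⁻⁵ = 1222.52 in³

1223 in³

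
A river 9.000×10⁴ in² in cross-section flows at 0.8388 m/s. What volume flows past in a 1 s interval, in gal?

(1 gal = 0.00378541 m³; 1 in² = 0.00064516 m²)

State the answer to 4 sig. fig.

9.000×10⁴ in² × 0.00064516 → 58.0644 m²
V = v × A × t = 0.8388 m/s × 58.0644 m² × 1 s = 48.7044 m³
48.7044 m³ ÷ (0.00378541 m³/gal) = 12866.3 gal

1.287×10⁴ gal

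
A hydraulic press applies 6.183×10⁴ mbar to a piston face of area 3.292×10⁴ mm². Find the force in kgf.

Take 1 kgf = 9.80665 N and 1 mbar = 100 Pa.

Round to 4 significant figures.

6.183×10⁴ mbar × 100 = 6.183×10⁶ Pa
3.292×10⁴ mm² × 10⁻⁶ = 0.03292 m²
F = P × A = 6.183×10⁶ Pa × 0.03292 m² = 203544 N
203544 N ÷ (9.80665 N/kgf) = 20755.7 kgf

2.076×10⁴ kgf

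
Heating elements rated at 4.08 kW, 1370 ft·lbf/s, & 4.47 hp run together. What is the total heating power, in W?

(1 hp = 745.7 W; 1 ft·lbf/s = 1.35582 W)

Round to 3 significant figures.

9270 W

4.08 kW × 1000 = 4080 W
1370 ft·lbf/s × 1.35582 = 1857.47 W
4.47 hp × 745.7 = 3333.28 W
Sum: 4080 + 1857.47 + 3333.28 = 9270.75 W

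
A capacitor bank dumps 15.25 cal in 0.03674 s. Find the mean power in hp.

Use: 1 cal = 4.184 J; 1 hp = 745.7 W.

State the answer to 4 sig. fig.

2.329 hp

15.25 cal × 4.184 → 63.806 J
P = E / t = 63.806 J / 0.03674 s = 1736.69 W
1736.69 W ÷ (745.7 W/hp) = 2.32894 hp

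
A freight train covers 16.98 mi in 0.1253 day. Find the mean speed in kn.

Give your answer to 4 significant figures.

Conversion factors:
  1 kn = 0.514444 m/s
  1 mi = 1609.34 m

4.907 kn

16.98 mi × 1609.34 = 27326.6 m
0.1253 day × 86400 = 10825.9 s
v = d / t = 27326.6 m / 10825.9 s = 2.52419 m/s
2.52419 m/s ÷ (0.514444 m/s/kn) = 4.90664 kn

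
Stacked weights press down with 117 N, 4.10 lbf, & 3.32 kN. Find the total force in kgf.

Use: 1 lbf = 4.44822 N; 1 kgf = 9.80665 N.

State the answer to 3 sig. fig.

117 N (already N)
4.10 lbf × 4.44822 → 18.2377 N
3.32 kN × 1000 → 3320 N
Total: 117 + 18.2377 + 3320 = 3455.24 N
In kgf: 3455.24 / 9.80665 = 352.336 kgf

352 kgf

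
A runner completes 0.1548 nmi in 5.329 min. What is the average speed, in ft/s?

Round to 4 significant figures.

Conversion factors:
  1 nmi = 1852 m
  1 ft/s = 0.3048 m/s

0.1548 nmi × 1852 → 286.69 m
5.329 min × 60 → 319.74 s
v = d / t = 286.69 m / 319.74 s = 0.896635 m/s
0.896635 m/s ÷ (0.3048 m/s/ft/s) = 2.94172 ft/s

2.942 ft/s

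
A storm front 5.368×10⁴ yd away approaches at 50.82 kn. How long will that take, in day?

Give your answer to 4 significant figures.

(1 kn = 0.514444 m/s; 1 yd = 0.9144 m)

5.368×10⁴ yd × 0.9144 → 49085 m
50.82 kn × 0.514444 → 26.144 m/s
t = d / v = 49085 m / 26.144 m/s = 1877.49 s
1877.49 s ÷ (86400 s/day) = 0.0217302 day

0.02173 day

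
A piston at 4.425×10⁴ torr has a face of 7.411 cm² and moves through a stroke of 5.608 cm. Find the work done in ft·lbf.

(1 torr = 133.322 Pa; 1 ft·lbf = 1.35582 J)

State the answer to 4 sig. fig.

4.425×10⁴ torr → 5.8995×10⁶ Pa
7.411 cm² → 7.411×10⁻⁴ m²
F = P × A = 5.8995×10⁶ × 7.411×10⁻⁴ = 4372.12 N
5.608 cm → 0.05608 m
W = F × d = 4372.12 × 0.05608 = 245.188 J
In ft·lbf: 245.188 / 1.35582 = 180.841 ft·lbf

180.8 ft·lbf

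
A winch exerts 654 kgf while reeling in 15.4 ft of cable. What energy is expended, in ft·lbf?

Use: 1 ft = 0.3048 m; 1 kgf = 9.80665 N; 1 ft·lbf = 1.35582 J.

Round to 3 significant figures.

654 kgf × 9.80665 = 6413.55 N
15.4 ft × 0.3048 = 4.69392 m
W = F × d = 6413.55 N × 4.69392 m = 30104.7 J
30104.7 J ÷ (1.35582 J/ft·lbf) = 22204.1 ft·lbf

2.22×10⁴ ft·lbf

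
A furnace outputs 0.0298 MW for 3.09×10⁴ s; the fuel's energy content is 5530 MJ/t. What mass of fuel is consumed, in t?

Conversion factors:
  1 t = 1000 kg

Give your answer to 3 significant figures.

0.167 t

0.0298 MW → 29800 W
E = P × t = 29800 × 30900 = 9.2082×10⁸ J
5530 MJ/t → 5.53×10⁶ J/kg
m = E / e_s = 9.2082×10⁸ / 5.53×10⁶ = 166.514 kg
In t: 166.514 / 1000 = 0.166514 t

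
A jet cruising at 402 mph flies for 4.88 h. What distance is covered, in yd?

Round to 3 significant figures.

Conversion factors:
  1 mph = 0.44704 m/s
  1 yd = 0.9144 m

3.45×10⁶ yd

402 mph × 0.44704 = 179.71 m/s
4.88 h × 3600 = 17568 s
d = v × t = 179.71 m/s × 17568 s = 3.15715×10⁶ m
3.15715×10⁶ m ÷ (0.9144 m/yd) = 3.4527×10⁶ yd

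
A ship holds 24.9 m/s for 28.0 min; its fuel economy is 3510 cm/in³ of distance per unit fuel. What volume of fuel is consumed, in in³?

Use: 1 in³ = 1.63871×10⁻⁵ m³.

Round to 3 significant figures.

1190 in³

28.0 min → 1680 s
d = v × t = 24.9 × 1680 = 41832 m
3510 cm/in³ → 2.14193×10⁶ m/m³
V = d / (distance per unit fuel) = 41832 / 2.14193×10⁶ = 0.0195301 m³
In in³: 0.0195301 / 1.63871×10⁻⁵ = 1191.8 in³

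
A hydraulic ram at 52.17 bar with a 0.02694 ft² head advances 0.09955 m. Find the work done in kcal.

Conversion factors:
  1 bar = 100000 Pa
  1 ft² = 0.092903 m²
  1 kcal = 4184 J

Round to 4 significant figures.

0.3107 kcal

52.17 bar → 5.217×10⁶ Pa
0.02694 ft² → 0.00250281 m²
F = P × A = 5.217×10⁶ × 0.00250281 = 13057.2 N
W = F × d = 13057.2 × 0.09955 = 1299.84 J
In kcal: 1299.84 / 4184 = 0.310669 kcal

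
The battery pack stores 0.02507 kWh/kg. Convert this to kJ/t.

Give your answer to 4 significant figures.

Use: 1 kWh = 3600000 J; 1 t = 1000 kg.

0.02507 kWh/kg × 3600000 J/kWh = 90252 J/kg
90252 J/kg ÷ 1000 J/kJ × 1000 kg/t = 90252 kJ/t

9.025×10⁴ kJ/t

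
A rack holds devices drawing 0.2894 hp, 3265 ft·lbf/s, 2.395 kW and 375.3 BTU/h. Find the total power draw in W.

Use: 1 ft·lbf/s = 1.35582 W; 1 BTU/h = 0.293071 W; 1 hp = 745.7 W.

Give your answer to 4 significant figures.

0.2894 hp × 745.7 → 215.806 W
3265 ft·lbf/s × 1.35582 → 4426.75 W
2.395 kW × 1000 → 2395 W
375.3 BTU/h × 0.293071 → 109.99 W
Sum: 215.806 + 4426.75 + 2395 + 109.99 = 7147.55 W

7148 W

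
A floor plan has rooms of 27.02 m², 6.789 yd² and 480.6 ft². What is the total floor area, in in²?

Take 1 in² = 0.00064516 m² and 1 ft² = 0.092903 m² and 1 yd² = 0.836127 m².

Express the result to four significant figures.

27.02 m² (already m²)
6.789 yd² × 0.836127 = 5.67647 m²
480.6 ft² × 0.092903 = 44.6492 m²
Combined: 27.02 + 5.67647 + 44.6492 = 77.3457 m²
In in²: 77.3457 / 0.00064516 = 119886 in²

1.199×10⁵ in²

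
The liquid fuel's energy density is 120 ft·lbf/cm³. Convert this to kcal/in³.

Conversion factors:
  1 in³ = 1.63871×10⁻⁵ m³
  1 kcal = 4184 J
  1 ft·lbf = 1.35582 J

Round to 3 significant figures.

120 ft·lbf/cm³ × 1.35582 J/ft·lbf ÷ 10⁻⁶ m³/cm³ = 1.62698×10⁸ J/m³
1.62698×10⁸ J/m³ ÷ 4184 J/kcal × 1.63871×10⁻⁵ m³/in³ = 0.637225 kcal/in³

0.637 kcal/in³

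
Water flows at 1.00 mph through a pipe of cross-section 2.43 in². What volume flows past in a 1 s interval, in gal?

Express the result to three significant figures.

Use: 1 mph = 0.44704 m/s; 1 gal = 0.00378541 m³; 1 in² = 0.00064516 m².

0.185 gal

1.00 mph × 0.44704 → 0.44704 m/s
2.43 in² × 0.00064516 → 0.00156774 m²
V = v × A × t = 0.44704 m/s × 0.00156774 m² × 1 s = 7.00842×10⁻⁴ m³
7.00842×10⁻⁴ m³ ÷ (0.00378541 m³/gal) = 0.185143 gal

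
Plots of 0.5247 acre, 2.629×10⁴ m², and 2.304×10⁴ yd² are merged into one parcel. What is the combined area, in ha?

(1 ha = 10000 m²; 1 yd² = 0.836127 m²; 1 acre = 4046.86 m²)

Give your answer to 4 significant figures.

4.768 ha

0.5247 acre × 4046.86 = 2123.39 m²
2.629×10⁴ m² (already m²)
2.304×10⁴ yd² × 0.836127 = 19264.4 m²
Combined: 2123.39 + 26290 + 19264.4 = 47677.8 m²
In ha: 47677.8 / 10000 = 4.76778 ha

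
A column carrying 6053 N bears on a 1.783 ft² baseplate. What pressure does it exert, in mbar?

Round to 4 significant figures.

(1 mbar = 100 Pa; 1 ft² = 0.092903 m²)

1.783 ft² × 0.092903 = 0.165646 m²
P = F / A = 6053 N / 0.165646 m² = 36541.8 Pa
36541.8 Pa ÷ (100 Pa/mbar) = 365.418 mbar

365.4 mbar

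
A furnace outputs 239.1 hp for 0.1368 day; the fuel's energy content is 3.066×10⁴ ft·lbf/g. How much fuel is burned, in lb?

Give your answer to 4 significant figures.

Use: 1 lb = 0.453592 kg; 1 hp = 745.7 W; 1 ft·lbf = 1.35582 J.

239.1 hp → 178297 W
0.1368 day → 11819.5 s
E = P × t = 178297 × 11819.5 = 2.10738×10⁹ J
3.066×10⁴ ft·lbf/g → 4.15694×10⁷ J/kg
m = E / e_s = 2.10738×10⁹ / 4.15694×10⁷ = 50.6955 kg
In lb: 50.6955 / 0.453592 = 111.765 lb

111.8 lb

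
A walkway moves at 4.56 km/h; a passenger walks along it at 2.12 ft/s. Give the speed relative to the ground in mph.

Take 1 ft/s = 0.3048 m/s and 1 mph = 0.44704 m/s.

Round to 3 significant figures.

4.28 mph

4.56 km/h × (1/3.6) = 1.26667 m/s
2.12 ft/s × 0.3048 = 0.646176 m/s
Combined: 1.26667 + 0.646176 = 1.91285 m/s
In mph: 1.91285 / 0.44704 = 4.27892 mph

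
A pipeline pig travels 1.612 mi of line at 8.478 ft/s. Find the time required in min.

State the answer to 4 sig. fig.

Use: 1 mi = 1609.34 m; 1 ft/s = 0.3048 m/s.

1.612 mi × 1609.34 → 2594.26 m
8.478 ft/s × 0.3048 → 2.58409 m/s
t = d / v = 2594.26 m / 2.58409 m/s = 1003.94 s
1003.94 s ÷ (60 s/min) = 16.7323 min

16.73 min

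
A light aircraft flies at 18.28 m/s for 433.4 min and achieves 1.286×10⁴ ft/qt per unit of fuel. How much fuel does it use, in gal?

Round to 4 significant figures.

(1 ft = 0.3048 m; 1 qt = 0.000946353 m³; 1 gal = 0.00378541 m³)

30.32 gal

433.4 min → 26004 s
d = v × t = 18.28 × 26004 = 475353 m
1.286×10⁴ ft/qt → 4.14193×10⁶ m/m³
V = d / (distance per unit fuel) = 475353 / 4.14193×10⁶ = 0.114766 m³
In gal: 0.114766 / 0.00378541 = 30.318 gal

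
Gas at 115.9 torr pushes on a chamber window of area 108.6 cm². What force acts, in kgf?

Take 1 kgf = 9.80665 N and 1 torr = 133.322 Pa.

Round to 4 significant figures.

17.11 kgf

115.9 torr × 133.322 → 15452 Pa
108.6 cm² × 0.0001 → 0.01086 m²
F = P × A = 15452 Pa × 0.01086 m² = 167.809 N
167.809 N ÷ (9.80665 N/kgf) = 17.1118 kgf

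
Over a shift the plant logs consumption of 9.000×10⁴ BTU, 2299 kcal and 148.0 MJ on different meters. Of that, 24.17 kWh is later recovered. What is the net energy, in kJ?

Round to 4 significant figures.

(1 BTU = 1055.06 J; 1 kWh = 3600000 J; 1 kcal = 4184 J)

1.656×10⁵ kJ

9.000×10⁴ BTU × 1055.06 = 9.49554×10⁷ J
2299 kcal × 4184 = 9.61902×10⁶ J
148.0 MJ × 1000000 = 1.48×10⁸ J
24.17 kWh × 3600000 = 8.7012×10⁷ J
Sum: 9.49554×10⁷ + 9.61902×10⁶ + 1.48×10⁸ − 8.7012×10⁷ = 1.65562×10⁸ J
In kJ: 1.65562×10⁸ / 1000 = 165562 kJ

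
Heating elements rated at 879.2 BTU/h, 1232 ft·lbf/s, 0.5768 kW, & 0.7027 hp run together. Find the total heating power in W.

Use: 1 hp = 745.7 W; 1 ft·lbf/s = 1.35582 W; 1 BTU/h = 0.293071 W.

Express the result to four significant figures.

3029 W

879.2 BTU/h × 0.293071 = 257.668 W
1232 ft·lbf/s × 1.35582 = 1670.37 W
0.5768 kW × 1000 = 576.8 W
0.7027 hp × 745.7 = 524.003 W
Sum: 257.668 + 1670.37 + 576.8 + 524.003 = 3028.84 W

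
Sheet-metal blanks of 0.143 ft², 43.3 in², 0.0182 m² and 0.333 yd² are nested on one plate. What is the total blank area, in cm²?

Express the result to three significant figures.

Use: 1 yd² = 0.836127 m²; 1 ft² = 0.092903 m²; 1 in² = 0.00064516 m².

0.143 ft² × 0.092903 → 0.0132851 m²
43.3 in² × 0.00064516 → 0.0279354 m²
0.0182 m² (already m²)
0.333 yd² × 0.836127 → 0.27843 m²
Total: 0.0132851 + 0.0279354 + 0.0182 + 0.27843 = 0.33785 m²
In cm²: 0.33785 / 0.0001 = 3378.5 cm²

3380 cm²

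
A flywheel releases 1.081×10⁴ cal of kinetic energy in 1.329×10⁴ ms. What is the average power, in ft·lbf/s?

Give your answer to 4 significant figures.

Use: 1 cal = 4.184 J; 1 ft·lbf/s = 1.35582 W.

2510 ft·lbf/s

1.081×10⁴ cal × 4.184 → 45229 J
1.329×10⁴ ms × 0.001 → 13.29 s
P = E / t = 45229 J / 13.29 s = 3403.24 W
3403.24 W ÷ (1.35582 W/ft·lbf/s) = 2510.1 ft·lbf/s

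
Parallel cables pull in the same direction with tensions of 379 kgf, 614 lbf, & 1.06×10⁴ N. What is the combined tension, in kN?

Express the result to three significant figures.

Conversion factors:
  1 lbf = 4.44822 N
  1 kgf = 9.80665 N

17.0 kN

379 kgf × 9.80665 = 3716.72 N
614 lbf × 4.44822 = 2731.21 N
1.06×10⁴ N (already N)
Combined: 3716.72 + 2731.21 + 10600 = 17047.9 N
In kN: 17047.9 / 1000 = 17.0479 kN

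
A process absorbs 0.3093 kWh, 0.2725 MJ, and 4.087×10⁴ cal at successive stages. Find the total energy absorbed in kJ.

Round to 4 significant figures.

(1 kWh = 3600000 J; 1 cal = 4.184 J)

1557 kJ

0.3093 kWh × 3600000 = 1.11348×10⁶ J
0.2725 MJ × 1000000 = 272500 J
4.087×10⁴ cal × 4.184 = 171000 J
Total: 1.11348×10⁶ + 272500 + 171000 = 1.55698×10⁶ J
In kJ: 1.55698×10⁶ / 1000 = 1556.98 kJ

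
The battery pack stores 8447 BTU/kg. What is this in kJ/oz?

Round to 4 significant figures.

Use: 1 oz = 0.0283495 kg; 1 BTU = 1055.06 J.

252.7 kJ/oz

8447 BTU/kg × 1055.06 J/BTU = 8.91209×10⁶ J/kg
8.91209×10⁶ J/kg ÷ 1000 J/kJ × 0.0283495 kg/oz = 252.653 kJ/oz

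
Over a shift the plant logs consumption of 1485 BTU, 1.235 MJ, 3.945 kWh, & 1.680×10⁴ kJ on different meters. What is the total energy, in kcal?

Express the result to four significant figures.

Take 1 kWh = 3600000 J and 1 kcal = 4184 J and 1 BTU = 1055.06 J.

1485 BTU × 1055.06 = 1.56676×10⁶ J
1.235 MJ × 1000000 = 1.235×10⁶ J
3.945 kWh × 3600000 = 1.4202×10⁷ J
1.680×10⁴ kJ × 1000 = 1.68×10⁷ J
Total: 1.56676×10⁶ + 1.235×10⁶ + 1.4202×10⁷ + 1.68×10⁷ = 3.38038×10⁷ J
In kcal: 3.38038×10⁷ / 4184 = 8079.3 kcal

8079 kcal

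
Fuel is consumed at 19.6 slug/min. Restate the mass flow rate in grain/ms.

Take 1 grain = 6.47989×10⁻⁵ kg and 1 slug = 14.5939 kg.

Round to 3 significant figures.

19.6 slug/min × 14.5939 kg/slug ÷ 60 s/min = 4.76734 kg/s
4.76734 kg/s ÷ 6.47989×10⁻⁵ kg/grain × 0.001 s/ms = 73.5713 grain/ms

73.6 grain/ms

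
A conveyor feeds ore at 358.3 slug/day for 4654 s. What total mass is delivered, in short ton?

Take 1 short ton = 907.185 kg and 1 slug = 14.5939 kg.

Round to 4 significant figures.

358.3 slug/day → 0.0605208 kg/s
m = ṁ × t = 0.0605208 × 4654 = 281.664 kg
In short ton: 281.664 / 907.185 = 0.310481 short ton

0.3105 short ton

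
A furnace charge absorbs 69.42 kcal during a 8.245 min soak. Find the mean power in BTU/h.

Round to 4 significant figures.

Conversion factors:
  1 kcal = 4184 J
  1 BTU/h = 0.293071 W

69.42 kcal × 4184 = 290453 J
8.245 min × 60 = 494.7 s
P = E / t = 290453 J / 494.7 s = 587.13 W
587.13 W ÷ (0.293071 W/BTU/h) = 2003.37 BTU/h

2003 BTU/h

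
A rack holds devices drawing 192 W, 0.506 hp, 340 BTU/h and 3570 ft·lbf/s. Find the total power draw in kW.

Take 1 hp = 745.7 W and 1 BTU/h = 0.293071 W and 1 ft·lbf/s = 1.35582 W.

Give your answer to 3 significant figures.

5.51 kW

192 W (already W)
0.506 hp × 745.7 → 377.324 W
340 BTU/h × 0.293071 → 99.6441 W
3570 ft·lbf/s × 1.35582 → 4840.28 W
Sum: 192 + 377.324 + 99.6441 + 4840.28 = 5509.25 W
In kW: 5509.25 / 1000 = 5.50925 kW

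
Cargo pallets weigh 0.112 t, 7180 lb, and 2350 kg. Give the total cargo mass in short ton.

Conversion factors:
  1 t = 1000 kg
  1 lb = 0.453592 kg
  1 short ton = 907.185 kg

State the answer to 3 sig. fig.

6.30 short ton

0.112 t × 1000 → 112 kg
7180 lb × 0.453592 → 3256.79 kg
2350 kg (already kg)
Combined: 112 + 3256.79 + 2350 = 5718.79 kg
In short ton: 5718.79 / 907.185 = 6.30389 short ton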